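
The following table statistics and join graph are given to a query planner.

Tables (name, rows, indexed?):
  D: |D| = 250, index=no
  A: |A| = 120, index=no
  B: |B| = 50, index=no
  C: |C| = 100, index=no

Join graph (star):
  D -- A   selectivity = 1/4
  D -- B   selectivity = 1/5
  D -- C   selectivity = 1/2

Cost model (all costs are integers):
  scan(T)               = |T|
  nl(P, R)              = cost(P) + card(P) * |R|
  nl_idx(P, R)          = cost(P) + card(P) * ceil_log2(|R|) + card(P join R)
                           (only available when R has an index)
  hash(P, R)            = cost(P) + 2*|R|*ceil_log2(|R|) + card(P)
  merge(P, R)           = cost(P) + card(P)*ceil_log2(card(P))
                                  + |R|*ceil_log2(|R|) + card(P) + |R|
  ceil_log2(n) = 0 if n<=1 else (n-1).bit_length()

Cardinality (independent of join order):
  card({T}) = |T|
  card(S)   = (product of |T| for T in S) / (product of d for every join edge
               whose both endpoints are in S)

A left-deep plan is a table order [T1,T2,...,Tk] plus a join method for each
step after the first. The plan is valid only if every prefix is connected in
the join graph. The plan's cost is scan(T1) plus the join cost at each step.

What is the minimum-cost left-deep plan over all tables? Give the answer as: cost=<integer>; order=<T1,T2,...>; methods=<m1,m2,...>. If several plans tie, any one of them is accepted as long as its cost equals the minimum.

cost=81680; order=D,B,A,C; methods=hash,hash,hash

Selinger DP (subsets sized 1..n):
  {D}: scan cost=250, card=250
  {A}: scan cost=120, card=120
  {B}: scan cost=50, card=50
  {C}: scan cost=100, card=100
  {AD}: card=7500; try (A,hash)→2180, (D,merge)→3330, (A,merge)→3460, (D,hash)→4240, (D,nl)→30120, (A,nl)→30250; best=2180 via (A,hash)
  {BD}: card=2500; try (B,hash)→1100, (D,merge)→2650, (B,merge)→2850, (D,hash)→4100, (D,nl)→12550, (B,nl)→12750; best=1100 via (B,hash)
  {CD}: card=12500; try (C,hash)→1900, (D,merge)→3150, (C,merge)→3300, (D,hash)→4200, (D,nl)→25100, (C,nl)→25250; best=1900 via (C,hash)
  {ABD}: card=75000; try (A,hash)→5280, (B,hash)→10280, (A,merge)→34560, (B,merge)→107530, (A,nl)→301100, (B,nl)→377180; best=5280 via (A,hash)
  {ACD}: card=375000; try (C,hash)→11080, (A,hash)→16080, (C,merge)→107980, (A,merge)→190360, (C,nl)→752180, (A,nl)→1501900; best=11080 via (C,hash)
  {BCD}: card=125000; try (C,hash)→5000, (B,hash)→15000, (C,merge)→34400, (B,merge)→189750, (C,nl)→251100, (B,nl)→626900; best=5000 via (C,hash)
  {ABCD}: card=3750000; try (C,hash)→81680, (A,hash)→131680, (B,hash)→386680, (C,merge)→1356080, (A,merge)→2255960, (C,nl)→7505280 …(+3); best=81680 via (C,hash)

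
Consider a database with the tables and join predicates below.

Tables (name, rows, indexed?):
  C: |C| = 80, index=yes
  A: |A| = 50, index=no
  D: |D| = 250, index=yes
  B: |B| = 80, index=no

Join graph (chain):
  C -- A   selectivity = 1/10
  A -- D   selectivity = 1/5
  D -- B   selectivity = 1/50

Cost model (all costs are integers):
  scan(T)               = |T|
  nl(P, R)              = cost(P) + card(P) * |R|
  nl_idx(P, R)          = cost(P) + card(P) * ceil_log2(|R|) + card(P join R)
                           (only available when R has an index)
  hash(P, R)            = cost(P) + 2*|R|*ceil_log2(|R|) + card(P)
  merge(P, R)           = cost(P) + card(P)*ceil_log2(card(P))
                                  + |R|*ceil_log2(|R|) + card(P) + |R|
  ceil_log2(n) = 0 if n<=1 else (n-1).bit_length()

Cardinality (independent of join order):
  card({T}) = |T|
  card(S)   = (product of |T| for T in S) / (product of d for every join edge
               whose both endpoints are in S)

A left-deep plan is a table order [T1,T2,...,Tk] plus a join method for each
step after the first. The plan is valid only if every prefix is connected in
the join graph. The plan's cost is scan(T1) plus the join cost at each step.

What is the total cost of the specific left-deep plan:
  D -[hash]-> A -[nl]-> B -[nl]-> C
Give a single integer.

521100

step 1: scan D: cost=250, card=250
step 2: join A via hash
    card(P join A) = 250*50/(5) = 2500
    cost = 250 + 2*50*6 + 250 = 1100
step 3: join B via nl
    card(P join B) = 2500*80/(50) = 4000
    cost = 1100 + 2500*80 = 201100
step 4: join C via nl
    card(P join C) = 4000*80/(10) = 32000
    cost = 201100 + 4000*80 = 521100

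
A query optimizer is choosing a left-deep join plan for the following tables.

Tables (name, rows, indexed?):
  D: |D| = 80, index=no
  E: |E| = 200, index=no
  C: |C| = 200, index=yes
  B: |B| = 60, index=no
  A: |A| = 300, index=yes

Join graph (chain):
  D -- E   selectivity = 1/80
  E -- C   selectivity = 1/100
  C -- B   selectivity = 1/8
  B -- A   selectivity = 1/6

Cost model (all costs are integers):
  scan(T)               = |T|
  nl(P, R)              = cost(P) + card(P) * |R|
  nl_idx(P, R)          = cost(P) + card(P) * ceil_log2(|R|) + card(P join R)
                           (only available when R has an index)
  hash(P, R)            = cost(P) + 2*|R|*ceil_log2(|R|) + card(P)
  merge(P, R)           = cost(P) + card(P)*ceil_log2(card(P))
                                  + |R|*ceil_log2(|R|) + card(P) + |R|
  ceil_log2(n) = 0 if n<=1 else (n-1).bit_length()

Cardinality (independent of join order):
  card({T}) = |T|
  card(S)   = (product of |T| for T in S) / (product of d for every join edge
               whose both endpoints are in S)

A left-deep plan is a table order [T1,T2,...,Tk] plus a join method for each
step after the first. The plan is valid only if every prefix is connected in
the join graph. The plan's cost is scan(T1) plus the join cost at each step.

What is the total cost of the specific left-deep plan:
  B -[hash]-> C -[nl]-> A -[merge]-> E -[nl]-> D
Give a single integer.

step 1: scan B: cost=60, card=60
step 2: join C via hash
    card(P join C) = 60*200/(8) = 1500
    cost = 60 + 2*200*8 + 60 = 3320
step 3: join A via nl
    card(P join A) = 1500*300/(6) = 75000
    cost = 3320 + 1500*300 = 453320
step 4: join E via merge
    card(P join E) = 75000*200/(100) = 150000
    cost = 453320 + 75000*17 + 200*8 + 75000 + 200 = 1805120
step 5: join D via nl
    card(P join D) = 150000*80/(80) = 150000
    cost = 1805120 + 150000*80 = 13805120

13805120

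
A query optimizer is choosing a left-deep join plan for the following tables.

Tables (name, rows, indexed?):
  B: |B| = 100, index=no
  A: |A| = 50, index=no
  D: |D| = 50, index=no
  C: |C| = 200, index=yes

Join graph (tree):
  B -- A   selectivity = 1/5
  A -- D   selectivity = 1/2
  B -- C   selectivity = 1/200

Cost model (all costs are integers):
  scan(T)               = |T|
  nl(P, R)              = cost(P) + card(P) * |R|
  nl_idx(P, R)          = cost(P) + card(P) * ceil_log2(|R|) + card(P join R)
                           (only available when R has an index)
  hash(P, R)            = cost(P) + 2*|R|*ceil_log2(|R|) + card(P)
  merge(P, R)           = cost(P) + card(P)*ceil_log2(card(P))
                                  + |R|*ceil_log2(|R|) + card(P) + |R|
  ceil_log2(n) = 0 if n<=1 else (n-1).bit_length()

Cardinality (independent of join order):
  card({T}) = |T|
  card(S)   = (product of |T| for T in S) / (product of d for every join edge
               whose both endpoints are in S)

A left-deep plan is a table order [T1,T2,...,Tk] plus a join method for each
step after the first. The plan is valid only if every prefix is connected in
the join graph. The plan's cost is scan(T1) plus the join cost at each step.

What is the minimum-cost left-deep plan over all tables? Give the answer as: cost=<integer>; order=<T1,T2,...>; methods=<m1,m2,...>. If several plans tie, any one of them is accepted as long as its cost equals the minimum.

Selinger DP (subsets sized 1..n):
  {B}: scan cost=100, card=100
  {A}: scan cost=50, card=50
  {D}: scan cost=50, card=50
  {C}: scan cost=200, card=200
  {AB}: card=1000; try (A,hash)→800, (B,merge)→1200, (A,merge)→1250, (B,hash)→1500, (B,nl)→5050, (A,nl)→5100; best=800 via (A,hash)
  {BC}: card=100; try (C,nl_idx)→1000, (B,hash)→1800, (C,merge)→2700, (B,merge)→2800, (C,hash)→3400, (C,nl)→20100 …(+1); best=1000 via (C,nl_idx)
  {AD}: card=1250; try (D,hash)→700, (A,hash)→700, (D,merge)→750, (A,merge)→750, (D,nl)→2550, (A,nl)→2550; best=700 via (D,hash)
  {ABD}: card=25000; try (D,hash)→2400, (B,hash)→3350, (D,merge)→12150, (B,merge)→16500, (D,nl)→50800, (B,nl)→125700; best=2400 via (D,hash)
  {ABC}: card=1000; try (A,hash)→1700, (A,merge)→2150, (C,hash)→5000, (A,nl)→6000, (C,nl_idx)→9800, (C,merge)→13600 …(+1); best=1700 via (A,hash)
  {ABCD}: card=25000; try (D,hash)→3300, (D,merge)→13050, (C,hash)→30600, (D,nl)→51700, (C,nl_idx)→227400, (C,merge)→404200 …(+1); best=3300 via (D,hash)

cost=3300; order=B,C,A,D; methods=nl_idx,hash,hash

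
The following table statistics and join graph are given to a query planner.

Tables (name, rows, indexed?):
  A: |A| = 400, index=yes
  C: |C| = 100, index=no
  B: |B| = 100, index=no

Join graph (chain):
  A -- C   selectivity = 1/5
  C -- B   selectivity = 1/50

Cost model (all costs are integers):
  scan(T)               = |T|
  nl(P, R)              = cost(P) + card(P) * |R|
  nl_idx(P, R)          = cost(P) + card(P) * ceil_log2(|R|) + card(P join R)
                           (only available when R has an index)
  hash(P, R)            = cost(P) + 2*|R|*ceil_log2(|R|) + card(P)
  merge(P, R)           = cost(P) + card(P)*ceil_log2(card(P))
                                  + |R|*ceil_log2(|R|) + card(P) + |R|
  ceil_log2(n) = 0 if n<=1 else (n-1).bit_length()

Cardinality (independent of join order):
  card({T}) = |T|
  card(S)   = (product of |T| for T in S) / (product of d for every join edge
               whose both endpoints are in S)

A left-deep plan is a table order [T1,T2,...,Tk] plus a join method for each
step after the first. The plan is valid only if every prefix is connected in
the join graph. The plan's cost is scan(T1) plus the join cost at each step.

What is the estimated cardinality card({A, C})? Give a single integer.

Tables in S: A(400), C(100)
Edges inside S: A-C(d=5)
numerator = 400 * 100 = 40000
denominator = 5 = 5
card(S) = 40000 / 5 = 8000

8000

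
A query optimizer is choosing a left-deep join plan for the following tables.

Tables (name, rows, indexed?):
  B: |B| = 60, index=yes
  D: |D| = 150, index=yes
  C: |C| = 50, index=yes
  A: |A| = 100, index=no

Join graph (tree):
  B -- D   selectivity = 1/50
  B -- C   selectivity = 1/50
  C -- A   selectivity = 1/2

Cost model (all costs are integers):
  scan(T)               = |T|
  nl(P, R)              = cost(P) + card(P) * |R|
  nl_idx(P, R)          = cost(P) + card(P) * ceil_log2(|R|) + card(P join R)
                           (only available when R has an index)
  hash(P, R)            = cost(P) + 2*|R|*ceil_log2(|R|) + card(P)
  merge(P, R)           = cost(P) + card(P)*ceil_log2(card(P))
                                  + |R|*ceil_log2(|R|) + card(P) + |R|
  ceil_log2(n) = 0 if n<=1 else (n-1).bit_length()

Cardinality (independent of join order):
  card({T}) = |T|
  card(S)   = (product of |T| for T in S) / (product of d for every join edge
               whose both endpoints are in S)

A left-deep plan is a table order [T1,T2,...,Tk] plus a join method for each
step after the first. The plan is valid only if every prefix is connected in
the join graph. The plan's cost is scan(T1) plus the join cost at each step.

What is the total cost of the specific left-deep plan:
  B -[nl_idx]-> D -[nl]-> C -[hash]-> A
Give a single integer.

step 1: scan B: cost=60, card=60
step 2: join D via nl_idx
    card(P join D) = 60*150/(50) = 180
    cost = 60 + 60*8 + 180 = 720
step 3: join C via nl
    card(P join C) = 180*50/(50) = 180
    cost = 720 + 180*50 = 9720
step 4: join A via hash
    card(P join A) = 180*100/(2) = 9000
    cost = 9720 + 2*100*7 + 180 = 11300

11300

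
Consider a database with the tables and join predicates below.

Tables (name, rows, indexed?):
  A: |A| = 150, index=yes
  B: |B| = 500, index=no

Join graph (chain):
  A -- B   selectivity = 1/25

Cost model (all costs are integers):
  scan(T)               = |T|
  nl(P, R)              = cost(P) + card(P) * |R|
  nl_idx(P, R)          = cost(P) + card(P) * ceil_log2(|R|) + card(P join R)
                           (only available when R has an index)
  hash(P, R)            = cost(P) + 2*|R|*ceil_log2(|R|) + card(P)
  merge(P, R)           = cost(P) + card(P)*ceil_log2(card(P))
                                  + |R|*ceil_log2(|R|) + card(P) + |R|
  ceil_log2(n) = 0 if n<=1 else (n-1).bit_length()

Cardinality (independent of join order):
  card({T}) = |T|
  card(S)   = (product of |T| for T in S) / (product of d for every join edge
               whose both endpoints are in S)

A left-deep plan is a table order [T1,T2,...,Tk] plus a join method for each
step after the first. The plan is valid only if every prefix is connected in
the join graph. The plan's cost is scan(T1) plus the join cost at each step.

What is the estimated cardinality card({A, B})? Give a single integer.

Tables in S: A(150), B(500)
Edges inside S: A-B(d=25)
numerator = 150 * 500 = 75000
denominator = 25 = 25
card(S) = 75000 / 25 = 3000

3000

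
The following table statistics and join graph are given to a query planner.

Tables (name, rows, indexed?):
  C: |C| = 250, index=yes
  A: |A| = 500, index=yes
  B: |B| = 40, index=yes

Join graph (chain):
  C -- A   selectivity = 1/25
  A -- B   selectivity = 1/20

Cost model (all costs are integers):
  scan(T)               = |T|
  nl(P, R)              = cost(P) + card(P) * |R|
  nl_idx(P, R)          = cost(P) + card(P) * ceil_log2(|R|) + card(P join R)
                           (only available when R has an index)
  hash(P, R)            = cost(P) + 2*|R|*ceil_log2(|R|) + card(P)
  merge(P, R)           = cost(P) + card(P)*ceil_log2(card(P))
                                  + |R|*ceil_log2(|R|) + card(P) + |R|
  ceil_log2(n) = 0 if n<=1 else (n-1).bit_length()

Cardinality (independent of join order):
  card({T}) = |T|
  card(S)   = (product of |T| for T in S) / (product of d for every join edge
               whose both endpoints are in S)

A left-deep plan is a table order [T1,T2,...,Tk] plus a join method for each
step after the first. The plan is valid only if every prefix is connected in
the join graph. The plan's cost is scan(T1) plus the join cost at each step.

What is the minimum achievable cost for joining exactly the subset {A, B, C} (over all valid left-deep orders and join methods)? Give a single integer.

6400

Selinger DP over subsets of {A,B,C}:
  {C}: scan cost=250, card=250
  {A}: scan cost=500, card=500
  {B}: scan cost=40, card=40
  {AC}: card=5000; try (C,hash)→5000, (A,merge)→7500, (A,nl_idx)→7500, (C,merge)→7750, (C,nl_idx)→9500, (A,hash)→9500 …(+2); best=5000 via (C,hash)
  {AB}: card=1000; try (A,nl_idx)→1400, (B,hash)→1480, (B,nl_idx)→4500, (A,merge)→5320, (B,merge)→5780, (A,hash)→9080 …(+2); best=1400 via (A,nl_idx)
  {ABC}: card=10000; try (C,hash)→6400, (B,hash)→10480, (C,merge)→14650, (C,nl_idx)→19400, (B,nl_idx)→45000, (B,merge)→75280 …(+2); best=6400 via (C,hash)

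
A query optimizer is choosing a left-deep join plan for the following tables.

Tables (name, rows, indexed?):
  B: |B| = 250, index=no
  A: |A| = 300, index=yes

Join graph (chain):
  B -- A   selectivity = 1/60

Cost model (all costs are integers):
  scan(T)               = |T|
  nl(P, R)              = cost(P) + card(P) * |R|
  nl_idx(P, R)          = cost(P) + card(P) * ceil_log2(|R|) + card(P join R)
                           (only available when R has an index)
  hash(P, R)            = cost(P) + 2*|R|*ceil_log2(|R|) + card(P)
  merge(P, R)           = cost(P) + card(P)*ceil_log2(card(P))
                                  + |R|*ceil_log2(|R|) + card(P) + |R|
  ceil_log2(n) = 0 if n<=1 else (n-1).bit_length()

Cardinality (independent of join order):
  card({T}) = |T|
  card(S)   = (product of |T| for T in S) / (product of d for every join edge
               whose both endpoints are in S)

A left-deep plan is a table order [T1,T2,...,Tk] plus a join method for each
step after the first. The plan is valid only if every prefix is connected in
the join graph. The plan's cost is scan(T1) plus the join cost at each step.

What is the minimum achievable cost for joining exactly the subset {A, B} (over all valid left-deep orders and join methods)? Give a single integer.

3750

Selinger DP over subsets of {A,B}:
  {B}: scan cost=250, card=250
  {A}: scan cost=300, card=300
  {AB}: card=1250; try (A,nl_idx)→3750, (B,hash)→4600, (A,merge)→5500, (B,merge)→5550, (A,hash)→5900, (A,nl)→75250 …(+1); best=3750 via (A,nl_idx)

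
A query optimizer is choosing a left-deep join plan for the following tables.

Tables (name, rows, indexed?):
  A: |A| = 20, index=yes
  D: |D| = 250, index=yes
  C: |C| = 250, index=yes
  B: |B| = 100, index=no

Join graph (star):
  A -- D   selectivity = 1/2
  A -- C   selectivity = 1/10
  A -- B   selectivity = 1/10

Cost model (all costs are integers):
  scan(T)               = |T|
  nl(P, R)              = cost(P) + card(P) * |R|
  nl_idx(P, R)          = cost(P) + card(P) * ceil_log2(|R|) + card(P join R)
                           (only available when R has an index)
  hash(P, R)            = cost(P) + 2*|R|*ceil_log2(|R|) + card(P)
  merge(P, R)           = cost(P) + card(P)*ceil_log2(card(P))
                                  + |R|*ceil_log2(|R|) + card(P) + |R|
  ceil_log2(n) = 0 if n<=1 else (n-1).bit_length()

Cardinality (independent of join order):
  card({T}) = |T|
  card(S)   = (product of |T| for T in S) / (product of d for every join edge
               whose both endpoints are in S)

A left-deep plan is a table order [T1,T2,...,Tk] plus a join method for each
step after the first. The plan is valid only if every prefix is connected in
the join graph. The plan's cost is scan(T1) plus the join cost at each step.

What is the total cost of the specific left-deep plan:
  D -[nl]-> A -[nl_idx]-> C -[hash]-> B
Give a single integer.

step 1: scan D: cost=250, card=250
step 2: join A via nl
    card(P join A) = 250*20/(2) = 2500
    cost = 250 + 250*20 = 5250
step 3: join C via nl_idx
    card(P join C) = 2500*250/(10) = 62500
    cost = 5250 + 2500*8 + 62500 = 87750
step 4: join B via hash
    card(P join B) = 62500*100/(10) = 625000
    cost = 87750 + 2*100*7 + 62500 = 151650

151650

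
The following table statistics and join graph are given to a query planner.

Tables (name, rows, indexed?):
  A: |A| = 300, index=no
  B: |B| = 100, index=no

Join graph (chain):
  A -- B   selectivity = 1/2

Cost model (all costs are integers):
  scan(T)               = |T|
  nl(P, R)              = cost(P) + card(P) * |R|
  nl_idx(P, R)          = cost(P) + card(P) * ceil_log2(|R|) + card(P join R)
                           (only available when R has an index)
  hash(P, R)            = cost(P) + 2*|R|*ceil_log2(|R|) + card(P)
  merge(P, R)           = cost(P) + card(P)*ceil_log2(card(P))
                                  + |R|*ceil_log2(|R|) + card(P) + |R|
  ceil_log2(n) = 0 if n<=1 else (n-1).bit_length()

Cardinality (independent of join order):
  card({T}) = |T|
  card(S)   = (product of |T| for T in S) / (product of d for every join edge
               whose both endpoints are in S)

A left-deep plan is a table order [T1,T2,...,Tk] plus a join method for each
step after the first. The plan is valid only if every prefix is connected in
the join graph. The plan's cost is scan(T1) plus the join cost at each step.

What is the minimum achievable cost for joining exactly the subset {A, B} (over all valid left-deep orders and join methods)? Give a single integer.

2000

Selinger DP over subsets of {A,B}:
  {A}: scan cost=300, card=300
  {B}: scan cost=100, card=100
  {AB}: card=15000; try (B,hash)→2000, (A,merge)→3900, (B,merge)→4100, (A,hash)→5600, (A,nl)→30100, (B,nl)→30300; best=2000 via (B,hash)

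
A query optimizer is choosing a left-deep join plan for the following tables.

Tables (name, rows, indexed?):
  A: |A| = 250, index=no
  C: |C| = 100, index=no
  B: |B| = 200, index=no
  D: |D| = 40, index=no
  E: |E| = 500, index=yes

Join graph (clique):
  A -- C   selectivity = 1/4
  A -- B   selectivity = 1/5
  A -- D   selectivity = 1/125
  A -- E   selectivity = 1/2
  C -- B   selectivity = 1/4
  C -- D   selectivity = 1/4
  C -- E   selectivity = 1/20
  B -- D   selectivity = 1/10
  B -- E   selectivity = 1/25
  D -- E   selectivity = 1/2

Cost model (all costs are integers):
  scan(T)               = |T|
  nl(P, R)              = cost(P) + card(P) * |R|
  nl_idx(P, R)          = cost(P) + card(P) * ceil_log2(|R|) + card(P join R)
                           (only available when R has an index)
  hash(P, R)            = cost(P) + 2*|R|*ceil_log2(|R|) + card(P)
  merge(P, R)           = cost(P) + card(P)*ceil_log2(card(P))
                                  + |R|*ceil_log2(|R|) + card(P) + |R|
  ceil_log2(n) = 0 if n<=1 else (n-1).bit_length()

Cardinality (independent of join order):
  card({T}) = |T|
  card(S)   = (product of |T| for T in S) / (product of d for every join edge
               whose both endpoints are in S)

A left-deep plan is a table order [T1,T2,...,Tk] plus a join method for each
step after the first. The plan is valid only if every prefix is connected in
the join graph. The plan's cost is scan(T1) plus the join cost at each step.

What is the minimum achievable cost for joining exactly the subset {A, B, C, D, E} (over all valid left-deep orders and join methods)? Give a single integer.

Selinger DP over subsets of {A,B,C,D,E}:
  {A}: scan cost=250, card=250
  {C}: scan cost=100, card=100
  {B}: scan cost=200, card=200
  {D}: scan cost=40, card=40
  {E}: scan cost=500, card=500
  {AC}: card=6250; try (C,hash)→1900, (A,merge)→3150, (C,merge)→3300, (A,hash)→4200, (A,nl)→25100, (C,nl)→25250; best=1900 via (C,hash)
  {AB}: card=10000; try (B,hash)→3700, (A,merge)→4250, (B,merge)→4300, (A,hash)→4400, (A,nl)→50200, (B,nl)→50250; best=3700 via (B,hash)
  {AD}: card=80; try (D,hash)→980, (A,merge)→2570, (D,merge)→2780, (A,hash)→4080, (A,nl)→10040, (D,nl)→10250; best=980 via (D,hash)
  {AE}: card=62500; try (A,hash)→5000, (E,merge)→7500, (A,merge)→7750, (E,hash)→9500, (E,nl_idx)→65000, (E,nl)→125250 …(+1); best=5000 via (A,hash)
  {BC}: card=5000; try (C,hash)→1800, (B,merge)→2700, (C,merge)→2800, (B,hash)→3400, (B,nl)→20100, (C,nl)→20200; best=1800 via (C,hash)
  {CD}: card=1000; try (D,hash)→680, (C,merge)→1120, (D,merge)→1180, (C,hash)→1480, (C,nl)→4040, (D,nl)→4100; best=680 via (D,hash)
  {CE}: card=2500; try (C,hash)→2400, (E,nl_idx)→3500, (E,merge)→5900, (C,merge)→6300, (E,hash)→9200, (E,nl)→50100 …(+1); best=2400 via (C,hash)
  {BD}: card=800; try (D,hash)→880, (B,merge)→2120, (D,merge)→2280, (B,hash)→3280, (B,nl)→8040, (D,nl)→8200; best=880 via (D,hash)
  {BE}: card=4000; try (B,hash)→4200, (E,nl_idx)→6000, (E,merge)→7000, (B,merge)→7300, (E,hash)→9400, (E,nl)→100200 …(+1); best=4200 via (B,hash)
  {DE}: card=10000; try (D,hash)→1480, (E,merge)→5320, (D,merge)→5780, (E,hash)→9080, (E,nl_idx)→10400, (E,nl)→20040 …(+1); best=1480 via (D,hash)
  {ABC}: card=62500; try (A,hash)→10800, (B,hash)→11350, (C,hash)→15100, (A,merge)→74050, (B,merge)→91200, (C,merge)→154500 …(+3); best=10800 via (A,hash)
  {ACD}: card=500; try (C,merge)→2420, (C,hash)→2460, (A,hash)→5680, (D,hash)→8630, (C,nl)→8980, (A,merge)→13930 …(+3); best=2420 via (C,merge)
  {ACE}: card=78125; try (A,hash)→8900, (E,hash)→17150, (A,merge)→37150, (C,hash)→68900, (E,merge)→94400, (E,nl_idx)→136275 …(+4); best=8900 via (A,hash)
  {ABD}: card=320; try (B,merge)→3420, (B,hash)→4260, (A,hash)→5680, (A,merge)→11930, (D,hash)→14180, (B,nl)→16980 …(+3); best=3420 via (B,merge)
  {ABE}: card=100000; try (A,hash)→12200, (E,hash)→22700, (A,merge)→58450, (B,hash)→70700, (E,merge)→158700, (E,nl_idx)→193700 …(+4); best=12200 via (A,hash)
  {ADE}: card=10000; try (E,merge)→6620, (E,hash)→10060, (E,nl_idx)→11700, (A,hash)→15480, (E,nl)→40980, (D,hash)→67980 …(+4); best=6620 via (E,merge)
  {BCD}: card=5000; try (C,hash)→3080, (B,hash)→4880, (D,hash)→7280, (C,merge)→10480, (B,merge)→13480, (D,merge)→72080 …(+3); best=3080 via (C,hash)
  {BCE}: card=5000; try (B,hash)→8100, (C,hash)→9600, (E,hash)→15800, (B,merge)→36700, (E,nl_idx)→51800, (C,merge)→57000 …(+4); best=8100 via (B,hash)
  {CDE}: card=12500; try (D,hash)→5380, (E,hash)→10680, (C,hash)→12880, (E,merge)→16680, (E,nl_idx)→22180, (D,merge)→35180 …(+4); best=5380 via (D,hash)
  {BDE}: card=8000; try (D,hash)→8680, (E,hash)→10680, (E,merge)→14680, (B,hash)→14680, (E,nl_idx)→16080, (D,merge)→56480 …(+4); best=8680 via (D,hash)
  {ABCD}: card=500; try (C,hash)→5140, (B,hash)→6120, (C,merge)→7420, (B,merge)→9220, (A,hash)→12080, (C,nl)→35420 …(+6); best=5140 via (C,hash)
  {ABCE}: card=31250; try (A,hash)→17100, (A,merge)→80350, (E,hash)→82300, (B,hash)→90225, (C,hash)→113600, (E,nl_idx)→604550 …(+7); best=17100 via (A,hash)
  {ACDE}: card=3125; try (E,nl_idx)→10045, (E,hash)→11920, (E,merge)→12420, (C,hash)→18020, (A,hash)→21880, (D,hash)→87505 …(+7); best=10045 via (E,nl_idx)
  {ABDE}: card=1600; try (E,nl_idx)→7900, (E,merge)→11620, (E,hash)→12740, (B,hash)→19820, (A,hash)→20680, (D,hash)→112680 …(+7); best=7900 via (E,nl_idx)
  {BCDE}: card=2500; try (D,hash)→13580, (E,hash)→17080, (C,hash)→18080, (B,hash)→21080, (E,nl_idx)→50580, (E,merge)→78080 …(+7); best=13580 via (D,hash)
  {ABCDE}: card=125; try (E,nl_idx)→9765, (C,hash)→10900, (E,hash)→14640, (E,merge)→15140, (B,hash)→16370, (A,hash)→20080 …(+10); best=9765 via (E,nl_idx)

9765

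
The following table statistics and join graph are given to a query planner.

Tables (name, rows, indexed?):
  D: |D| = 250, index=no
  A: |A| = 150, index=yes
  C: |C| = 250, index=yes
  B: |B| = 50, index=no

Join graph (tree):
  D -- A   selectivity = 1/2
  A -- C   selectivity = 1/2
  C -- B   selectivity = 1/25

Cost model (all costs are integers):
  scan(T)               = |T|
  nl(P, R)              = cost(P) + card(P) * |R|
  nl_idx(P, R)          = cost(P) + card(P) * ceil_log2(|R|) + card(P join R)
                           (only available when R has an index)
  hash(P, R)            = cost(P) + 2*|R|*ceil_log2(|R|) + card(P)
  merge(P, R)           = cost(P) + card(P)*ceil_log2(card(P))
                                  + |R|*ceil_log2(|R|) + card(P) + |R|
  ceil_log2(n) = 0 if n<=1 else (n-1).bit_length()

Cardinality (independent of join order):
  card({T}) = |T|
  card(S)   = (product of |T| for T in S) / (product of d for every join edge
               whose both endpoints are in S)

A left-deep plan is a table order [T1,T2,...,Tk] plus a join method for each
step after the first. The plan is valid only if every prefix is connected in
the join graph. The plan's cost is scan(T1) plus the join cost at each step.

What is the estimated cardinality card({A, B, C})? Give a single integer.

Tables in S: A(150), B(50), C(250)
Edges inside S: A-C(d=2), C-B(d=25)
numerator = 150 * 50 * 250 = 1875000
denominator = 2 * 25 = 50
card(S) = 1875000 / 50 = 37500

37500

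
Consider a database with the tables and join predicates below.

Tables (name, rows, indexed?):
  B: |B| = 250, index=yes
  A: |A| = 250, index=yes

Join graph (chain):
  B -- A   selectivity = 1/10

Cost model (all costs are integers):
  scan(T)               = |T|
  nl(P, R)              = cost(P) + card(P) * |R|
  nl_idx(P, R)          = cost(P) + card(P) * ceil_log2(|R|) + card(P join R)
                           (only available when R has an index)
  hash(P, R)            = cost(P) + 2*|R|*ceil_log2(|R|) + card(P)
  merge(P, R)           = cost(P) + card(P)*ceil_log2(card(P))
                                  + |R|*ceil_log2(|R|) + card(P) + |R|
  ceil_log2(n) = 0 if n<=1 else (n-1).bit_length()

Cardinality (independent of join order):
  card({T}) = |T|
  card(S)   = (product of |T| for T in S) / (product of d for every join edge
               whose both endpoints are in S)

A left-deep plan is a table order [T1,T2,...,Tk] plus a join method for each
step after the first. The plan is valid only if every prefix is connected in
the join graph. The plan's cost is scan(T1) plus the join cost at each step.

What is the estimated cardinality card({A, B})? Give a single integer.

6250

Tables in S: A(250), B(250)
Edges inside S: B-A(d=10)
numerator = 250 * 250 = 62500
denominator = 10 = 10
card(S) = 62500 / 10 = 6250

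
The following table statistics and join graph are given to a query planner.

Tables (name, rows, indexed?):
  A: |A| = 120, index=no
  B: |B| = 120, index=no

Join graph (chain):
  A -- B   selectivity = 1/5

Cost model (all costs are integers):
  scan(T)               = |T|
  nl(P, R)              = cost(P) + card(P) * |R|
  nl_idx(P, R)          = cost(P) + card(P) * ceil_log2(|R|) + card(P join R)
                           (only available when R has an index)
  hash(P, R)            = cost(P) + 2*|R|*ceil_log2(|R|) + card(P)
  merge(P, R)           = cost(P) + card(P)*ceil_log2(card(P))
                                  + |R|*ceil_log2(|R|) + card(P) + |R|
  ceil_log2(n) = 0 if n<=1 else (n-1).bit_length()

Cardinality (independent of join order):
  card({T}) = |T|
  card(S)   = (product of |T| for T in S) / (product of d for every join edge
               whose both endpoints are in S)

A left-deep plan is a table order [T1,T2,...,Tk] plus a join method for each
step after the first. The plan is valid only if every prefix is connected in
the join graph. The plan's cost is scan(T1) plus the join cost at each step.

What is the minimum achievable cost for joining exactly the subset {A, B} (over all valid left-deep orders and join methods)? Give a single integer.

1920

Selinger DP over subsets of {A,B}:
  {A}: scan cost=120, card=120
  {B}: scan cost=120, card=120
  {AB}: card=2880; try (B,hash)→1920, (A,hash)→1920, (B,merge)→2040, (A,merge)→2040, (B,nl)→14520, (A,nl)→14520; best=1920 via (B,hash)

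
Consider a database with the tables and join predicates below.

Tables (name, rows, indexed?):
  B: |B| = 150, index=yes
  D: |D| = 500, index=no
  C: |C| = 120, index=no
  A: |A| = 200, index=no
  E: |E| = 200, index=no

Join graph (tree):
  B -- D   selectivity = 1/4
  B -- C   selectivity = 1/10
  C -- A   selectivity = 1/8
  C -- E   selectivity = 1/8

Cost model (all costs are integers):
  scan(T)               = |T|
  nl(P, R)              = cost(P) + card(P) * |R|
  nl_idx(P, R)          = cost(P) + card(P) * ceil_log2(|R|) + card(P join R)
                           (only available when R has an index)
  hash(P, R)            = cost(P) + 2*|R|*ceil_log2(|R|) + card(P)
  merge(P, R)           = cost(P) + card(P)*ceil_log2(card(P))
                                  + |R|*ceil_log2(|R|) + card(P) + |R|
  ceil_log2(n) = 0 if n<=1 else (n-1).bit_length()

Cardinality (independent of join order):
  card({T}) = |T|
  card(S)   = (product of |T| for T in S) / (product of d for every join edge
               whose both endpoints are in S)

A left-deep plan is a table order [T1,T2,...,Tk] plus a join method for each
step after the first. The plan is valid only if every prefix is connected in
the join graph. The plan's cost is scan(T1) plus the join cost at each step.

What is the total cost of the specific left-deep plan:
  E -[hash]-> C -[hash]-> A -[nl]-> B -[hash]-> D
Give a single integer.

step 1: scan E: cost=200, card=200
step 2: join C via hash
    card(P join C) = 200*120/(8) = 3000
    cost = 200 + 2*120*7 + 200 = 2080
step 3: join A via hash
    card(P join A) = 3000*200/(8) = 75000
    cost = 2080 + 2*200*8 + 3000 = 8280
step 4: join B via nl
    card(P join B) = 75000*150/(10) = 1125000
    cost = 8280 + 75000*150 = 11258280
step 5: join D via hash
    card(P join D) = 1125000*500/(4) = 140625000
    cost = 11258280 + 2*500*9 + 1125000 = 12392280

12392280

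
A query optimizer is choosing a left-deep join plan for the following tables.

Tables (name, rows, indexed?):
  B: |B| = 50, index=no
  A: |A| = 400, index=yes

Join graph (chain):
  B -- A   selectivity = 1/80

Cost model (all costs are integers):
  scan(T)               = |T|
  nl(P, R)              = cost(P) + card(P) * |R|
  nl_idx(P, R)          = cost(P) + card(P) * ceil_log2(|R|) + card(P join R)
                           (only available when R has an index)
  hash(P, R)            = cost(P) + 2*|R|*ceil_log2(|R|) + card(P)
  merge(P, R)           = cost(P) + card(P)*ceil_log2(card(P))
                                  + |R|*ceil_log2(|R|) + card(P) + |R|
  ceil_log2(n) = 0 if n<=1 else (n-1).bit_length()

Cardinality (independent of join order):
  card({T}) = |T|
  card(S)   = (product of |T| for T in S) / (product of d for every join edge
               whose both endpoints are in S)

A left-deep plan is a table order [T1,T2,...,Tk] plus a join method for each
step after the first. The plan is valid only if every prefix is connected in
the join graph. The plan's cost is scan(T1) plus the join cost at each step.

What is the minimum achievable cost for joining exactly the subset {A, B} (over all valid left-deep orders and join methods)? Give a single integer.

Selinger DP over subsets of {A,B}:
  {B}: scan cost=50, card=50
  {A}: scan cost=400, card=400
  {AB}: card=250; try (A,nl_idx)→750, (B,hash)→1400, (A,merge)→4400, (B,merge)→4750, (A,hash)→7300, (A,nl)→20050 …(+1); best=750 via (A,nl_idx)

750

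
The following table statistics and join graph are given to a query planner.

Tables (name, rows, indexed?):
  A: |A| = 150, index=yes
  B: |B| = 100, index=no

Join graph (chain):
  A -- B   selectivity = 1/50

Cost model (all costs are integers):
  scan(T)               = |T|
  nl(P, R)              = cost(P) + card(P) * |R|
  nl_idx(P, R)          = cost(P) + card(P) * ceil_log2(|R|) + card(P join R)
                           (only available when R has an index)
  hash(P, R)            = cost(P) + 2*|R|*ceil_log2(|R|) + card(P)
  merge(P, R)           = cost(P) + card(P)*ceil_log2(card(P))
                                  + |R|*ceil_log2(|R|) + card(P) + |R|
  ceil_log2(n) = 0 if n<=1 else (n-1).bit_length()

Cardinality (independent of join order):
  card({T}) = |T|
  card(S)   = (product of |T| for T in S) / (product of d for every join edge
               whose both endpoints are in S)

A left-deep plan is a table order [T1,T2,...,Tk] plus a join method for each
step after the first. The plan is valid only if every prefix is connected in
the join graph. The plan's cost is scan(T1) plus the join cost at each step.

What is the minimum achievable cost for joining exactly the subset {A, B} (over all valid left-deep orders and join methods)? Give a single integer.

Selinger DP over subsets of {A,B}:
  {A}: scan cost=150, card=150
  {B}: scan cost=100, card=100
  {AB}: card=300; try (A,nl_idx)→1200, (B,hash)→1700, (A,merge)→2250, (B,merge)→2300, (A,hash)→2600, (A,nl)→15100 …(+1); best=1200 via (A,nl_idx)

1200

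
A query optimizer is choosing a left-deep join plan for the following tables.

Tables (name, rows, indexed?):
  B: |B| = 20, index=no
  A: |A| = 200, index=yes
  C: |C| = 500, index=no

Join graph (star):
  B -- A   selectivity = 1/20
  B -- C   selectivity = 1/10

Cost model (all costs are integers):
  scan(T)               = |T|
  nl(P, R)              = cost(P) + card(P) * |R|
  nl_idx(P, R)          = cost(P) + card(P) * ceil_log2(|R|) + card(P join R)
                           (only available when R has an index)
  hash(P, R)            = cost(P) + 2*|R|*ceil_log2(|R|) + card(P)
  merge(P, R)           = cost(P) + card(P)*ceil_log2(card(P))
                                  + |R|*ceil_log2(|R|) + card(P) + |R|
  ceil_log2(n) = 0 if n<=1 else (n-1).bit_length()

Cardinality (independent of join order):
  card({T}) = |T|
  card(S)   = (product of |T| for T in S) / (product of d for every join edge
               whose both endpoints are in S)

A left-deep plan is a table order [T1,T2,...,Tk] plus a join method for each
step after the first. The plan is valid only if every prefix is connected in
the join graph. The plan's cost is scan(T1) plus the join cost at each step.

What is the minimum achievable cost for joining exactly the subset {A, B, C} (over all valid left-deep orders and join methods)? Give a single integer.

Selinger DP over subsets of {A,B,C}:
  {B}: scan cost=20, card=20
  {A}: scan cost=200, card=200
  {C}: scan cost=500, card=500
  {AB}: card=200; try (A,nl_idx)→380, (B,hash)→600, (A,merge)→1940, (B,merge)→2120, (A,hash)→3240, (A,nl)→4020 …(+1); best=380 via (A,nl_idx)
  {BC}: card=1000; try (B,hash)→1200, (C,merge)→5140, (B,merge)→5620, (C,hash)→9040, (C,nl)→10020, (B,nl)→10500; best=1200 via (B,hash)
  {ABC}: card=10000; try (A,hash)→5400, (C,merge)→7180, (C,hash)→9580, (A,merge)→14000, (A,nl_idx)→19200, (C,nl)→100380 …(+1); best=5400 via (A,hash)

5400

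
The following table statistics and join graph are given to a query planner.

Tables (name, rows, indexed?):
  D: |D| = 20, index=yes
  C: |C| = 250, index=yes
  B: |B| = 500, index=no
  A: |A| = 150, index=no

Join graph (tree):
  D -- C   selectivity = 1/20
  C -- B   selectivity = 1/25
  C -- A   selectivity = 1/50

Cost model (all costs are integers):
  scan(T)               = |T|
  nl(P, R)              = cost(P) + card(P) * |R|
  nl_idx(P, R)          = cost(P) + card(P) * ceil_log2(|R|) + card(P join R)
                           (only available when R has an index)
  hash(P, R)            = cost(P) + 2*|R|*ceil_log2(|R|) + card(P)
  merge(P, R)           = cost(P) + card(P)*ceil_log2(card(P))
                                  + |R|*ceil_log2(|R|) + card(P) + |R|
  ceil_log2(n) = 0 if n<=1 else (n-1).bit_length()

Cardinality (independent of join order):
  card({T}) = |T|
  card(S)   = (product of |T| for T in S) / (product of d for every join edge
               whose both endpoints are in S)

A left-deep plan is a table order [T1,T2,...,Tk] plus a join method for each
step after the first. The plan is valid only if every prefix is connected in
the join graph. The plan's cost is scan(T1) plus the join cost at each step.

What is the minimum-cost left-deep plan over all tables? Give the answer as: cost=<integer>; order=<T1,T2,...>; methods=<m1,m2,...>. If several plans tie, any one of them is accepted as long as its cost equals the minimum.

Selinger DP (subsets sized 1..n):
  {D}: scan cost=20, card=20
  {C}: scan cost=250, card=250
  {B}: scan cost=500, card=500
  {A}: scan cost=150, card=150
  {CD}: card=250; try (C,nl_idx)→430, (D,hash)→700, (D,nl_idx)→1750, (C,merge)→2390, (D,merge)→2620, (C,hash)→4040 …(+2); best=430 via (C,nl_idx)
  {BC}: card=5000; try (C,hash)→5000, (B,merge)→7500, (C,merge)→7750, (C,nl_idx)→9500, (B,hash)→9500, (B,nl)→125250 …(+1); best=5000 via (C,hash)
  {AC}: card=750; try (C,nl_idx)→2100, (A,hash)→2900, (C,merge)→3750, (A,merge)→3850, (C,hash)→4300, (C,nl)→37650 …(+1); best=2100 via (C,nl_idx)
  {BCD}: card=5000; try (B,merge)→7680, (B,hash)→9680, (D,hash)→10200, (D,nl_idx)→35000, (D,merge)→75120, (D,nl)→105000 …(+1); best=7680 via (B,merge)
  {ACD}: card=750; try (D,hash)→3050, (A,hash)→3080, (A,merge)→4030, (D,nl_idx)→6600, (D,merge)→10470, (D,nl)→17100 …(+1); best=3050 via (D,hash)
  {ABC}: card=15000; try (B,hash)→11850, (A,hash)→12400, (B,merge)→15350, (A,merge)→76350, (B,nl)→377100, (A,nl)→755000; best=11850 via (B,hash)
  {ABCD}: card=15000; try (B,hash)→12800, (A,hash)→15080, (B,merge)→16300, (D,hash)→27050, (A,merge)→79030, (D,nl_idx)→101850 …(+4); best=12800 via (B,hash)

cost=12800; order=A,C,D,B; methods=nl_idx,hash,hash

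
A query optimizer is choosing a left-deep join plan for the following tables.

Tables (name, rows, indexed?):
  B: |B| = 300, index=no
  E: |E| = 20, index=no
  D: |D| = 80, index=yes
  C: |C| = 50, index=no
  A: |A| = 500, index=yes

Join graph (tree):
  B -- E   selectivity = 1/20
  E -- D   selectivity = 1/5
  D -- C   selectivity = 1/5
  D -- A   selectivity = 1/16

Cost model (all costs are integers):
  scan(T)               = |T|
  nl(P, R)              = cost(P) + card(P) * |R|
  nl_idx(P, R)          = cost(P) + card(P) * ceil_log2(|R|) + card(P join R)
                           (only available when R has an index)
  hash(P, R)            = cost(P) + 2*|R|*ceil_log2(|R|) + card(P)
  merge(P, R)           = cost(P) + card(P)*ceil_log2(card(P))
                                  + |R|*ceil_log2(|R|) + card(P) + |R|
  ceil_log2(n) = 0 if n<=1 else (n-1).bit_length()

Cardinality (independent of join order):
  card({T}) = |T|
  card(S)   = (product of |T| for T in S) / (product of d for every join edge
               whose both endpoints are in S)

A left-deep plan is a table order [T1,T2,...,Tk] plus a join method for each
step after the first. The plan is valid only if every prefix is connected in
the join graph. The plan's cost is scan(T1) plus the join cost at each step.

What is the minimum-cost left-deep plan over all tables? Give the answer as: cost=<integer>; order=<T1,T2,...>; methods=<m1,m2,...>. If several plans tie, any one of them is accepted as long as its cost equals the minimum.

Selinger DP (subsets sized 1..n):
  {B}: scan cost=300, card=300
  {E}: scan cost=20, card=20
  {D}: scan cost=80, card=80
  {C}: scan cost=50, card=50
  {A}: scan cost=500, card=500
  {BE}: card=300; try (E,hash)→800, (B,merge)→3140, (E,merge)→3420, (B,hash)→5440, (B,nl)→6020, (E,nl)→6300; best=800 via (E,hash)
  {DE}: card=320; try (E,hash)→360, (D,nl_idx)→480, (D,merge)→780, (E,merge)→840, (D,hash)→1160, (D,nl)→1620 …(+1); best=360 via (E,hash)
  {CD}: card=800; try (C,hash)→760, (D,merge)→1040, (C,merge)→1070, (D,nl_idx)→1200, (D,hash)→1220, (D,nl)→4050 …(+1); best=760 via (C,hash)
  {AD}: card=2500; try (D,hash)→2120, (A,nl_idx)→3300, (A,merge)→5720, (D,merge)→6140, (D,nl_idx)→6500, (A,hash)→9160 …(+2); best=2120 via (D,hash)
  {BDE}: card=4800; try (D,hash)→2220, (D,merge)→4440, (B,hash)→6080, (B,merge)→6560, (D,nl_idx)→7700, (D,nl)→24800 …(+1); best=2220 via (D,hash)
  {CDE}: card=3200; try (C,hash)→1280, (E,hash)→1760, (C,merge)→3910, (E,merge)→9680, (C,nl)→16360, (E,nl)→16760; best=1280 via (C,hash)
  {ADE}: card=10000; try (E,hash)→4820, (A,merge)→8560, (A,hash)→9680, (A,nl_idx)→13240, (E,merge)→34740, (E,nl)→52120 …(+1); best=4820 via (E,hash)
  {ACD}: card=25000; try (C,hash)→5220, (A,hash)→10560, (A,merge)→14560, (A,nl_idx)→32960, (C,merge)→34970, (C,nl)→127120 …(+1); best=5220 via (C,hash)
  {BCDE}: card=48000; try (C,hash)→7620, (B,hash)→9880, (B,merge)→45880, (C,merge)→69770, (C,nl)→242220, (B,nl)→961280; best=7620 via (C,hash)
  {ABDE}: card=150000; try (A,hash)→16020, (B,hash)→20220, (A,merge)→74420, (B,merge)→157820, (A,nl_idx)→195420, (A,nl)→2402220 …(+1); best=16020 via (A,hash)
  {ACDE}: card=100000; try (A,hash)→13480, (C,hash)→15420, (E,hash)→30420, (A,merge)→47880, (A,nl_idx)→130080, (C,merge)→155170 …(+4); best=13480 via (A,hash)
  {ABCDE}: card=1500000; try (A,hash)→64620, (B,hash)→118880, (C,hash)→166620, (A,merge)→828620, (B,merge)→1816480, (A,nl_idx)→1939620 …(+4); best=64620 via (A,hash)

cost=64620; order=B,E,D,C,A; methods=hash,hash,hash,hash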